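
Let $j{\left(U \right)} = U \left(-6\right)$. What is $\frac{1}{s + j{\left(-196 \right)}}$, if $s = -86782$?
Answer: $- \frac{1}{85606} \approx -1.1681 \cdot 10^{-5}$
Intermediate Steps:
$j{\left(U \right)} = - 6 U$
$\frac{1}{s + j{\left(-196 \right)}} = \frac{1}{-86782 - -1176} = \frac{1}{-86782 + 1176} = \frac{1}{-85606} = - \frac{1}{85606}$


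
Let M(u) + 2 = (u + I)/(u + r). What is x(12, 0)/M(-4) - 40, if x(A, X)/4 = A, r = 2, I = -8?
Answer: -28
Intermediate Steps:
M(u) = -2 + (-8 + u)/(2 + u) (M(u) = -2 + (u - 8)/(u + 2) = -2 + (-8 + u)/(2 + u))
x(A, X) = 4*A
x(12, 0)/M(-4) - 40 = (4*12)/(((-12 - 1*(-4))/(2 - 4))) - 40 = 48/(((-12 + 4)/(-2))) - 40 = 48/((-1/2*(-8))) - 40 = 48/4 - 40 = 48*(1/4) - 40 = 12 - 40 = -28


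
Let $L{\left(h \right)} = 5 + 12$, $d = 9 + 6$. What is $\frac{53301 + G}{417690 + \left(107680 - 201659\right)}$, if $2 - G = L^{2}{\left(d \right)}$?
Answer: $\frac{53014}{323711} \approx 0.16377$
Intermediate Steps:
$d = 15$
$L{\left(h \right)} = 17$
$G = -287$ ($G = 2 - 17^{2} = 2 - 289 = -287$)
$\frac{53301 + G}{417690 + \left(107680 - 201659\right)} = \frac{53301 - 287}{417690 + \left(107680 - 201659\right)} = \frac{53014}{417690 + \left(107680 - 201659\right)} = \frac{53014}{417690 - 93979} = \frac{53014}{323711}$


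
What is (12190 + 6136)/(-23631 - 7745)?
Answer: -9163/15688 ≈ -0.58408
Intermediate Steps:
(12190 + 6136)/(-23631 - 7745) = 18326/(-31376) = 18326*(-1/31376) = -9163/15688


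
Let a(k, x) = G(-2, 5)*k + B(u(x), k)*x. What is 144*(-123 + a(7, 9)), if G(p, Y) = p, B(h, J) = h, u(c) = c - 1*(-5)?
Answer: -1584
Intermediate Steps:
u(c) = 5 + c (u(c) = c + 5 = 5 + c)
a(k, x) = -2*k + x*(5 + x) (a(k, x) = -2*k + (5 + x)*x = -2*k + x*(5 + x))
144*(-123 + a(7, 9)) = 144*(-123 + (-2*7 + 9*(5 + 9))) = 144*(-123 + (-14 + 9*14)) = 144*(-123 + (-14 + 126)) = 144*(-123 + 112) = 144*(-11) = -1584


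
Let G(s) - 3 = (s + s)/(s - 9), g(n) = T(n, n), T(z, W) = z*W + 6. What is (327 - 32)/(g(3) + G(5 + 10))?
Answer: 295/23 ≈ 12.826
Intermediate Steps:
T(z, W) = 6 + W*z (T(z, W) = W*z + 6 = 6 + W*z)
g(n) = 6 + n**2 (g(n) = 6 + n*n = 6 + n**2)
G(s) = 3 + 2*s/(-9 + s) (G(s) = 3 + (s + s)/(s - 9) = 3 + (2*s)/(-9 + s) = 3 + 2*s/(-9 + s))
(327 - 32)/(g(3) + G(5 + 10)) = (327 - 32)/((6 + 3**2) + (-27 + 5*(5 + 10))/(-9 + (5 + 10))) = 295/((6 + 9) + (-27 + 5*15)/(-9 + 15)) = 295/(15 + (-27 + 75)/6) = 295/(15 + (1/6)*48) = 295/(15 + 8) = 295/23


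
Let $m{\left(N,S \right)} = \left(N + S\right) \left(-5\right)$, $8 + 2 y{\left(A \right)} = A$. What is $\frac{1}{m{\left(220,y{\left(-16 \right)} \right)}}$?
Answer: $- \frac{1}{1040} \approx -0.00096154$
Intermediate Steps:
$y{\left(A \right)} = -4 + \frac{A}{2}$
$m{\left(N,S \right)} = - 5 N - 5 S$
$\frac{1}{m{\left(220,y{\left(-16 \right)} \right)}} = \frac{1}{\left(-5\right) 220 - 5 \left(-4 + \frac{1}{2} \left(-16\right)\right)} = \frac{1}{-1100 - 5 \left(-4 - 8\right)} = \frac{1}{-1100 - -60} = \frac{1}{-1100 + 60} = \frac{1}{-1040} = - \frac{1}{1040}$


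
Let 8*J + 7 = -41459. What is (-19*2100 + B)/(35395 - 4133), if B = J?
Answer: -180333/125048 ≈ -1.4421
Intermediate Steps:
J = -20733/4 (J = -7/8 + (1/8)*(-41459) = -7/8 - 41459/8 = -20733/4 ≈ -5183.3)
B = -20733/4 ≈ -5183.3
(-19*2100 + B)/(35395 - 4133) = (-19*2100 - 20733/4)/(35395 - 4133) = (-39900 - 20733/4)/31262 = -180333/4*1/31262 = -180333/125048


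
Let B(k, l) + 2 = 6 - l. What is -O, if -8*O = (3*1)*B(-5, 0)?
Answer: 3/2 ≈ 1.5000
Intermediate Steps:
B(k, l) = 4 - l (B(k, l) = -2 + (6 - l) = 4 - l)
O = -3/2 (O = -3*1*(4 - 1*0)/8 = -3*(4 + 0)/8 = -3*4/8 = -⅛*12 = -3/2 ≈ -1.5000)
-O = -1*(-3/2) = 3/2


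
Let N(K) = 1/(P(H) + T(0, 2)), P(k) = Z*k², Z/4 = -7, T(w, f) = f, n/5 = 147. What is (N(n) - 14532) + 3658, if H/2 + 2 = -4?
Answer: -43822221/4030 ≈ -10874.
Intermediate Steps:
n = 735 (n = 5*147 = 735)
H = -12 (H = -4 + 2*(-4) = -4 - 8 = -12)
Z = -28 (Z = 4*(-7) = -28)
P(k) = -28*k²
N(K) = -1/4030 (N(K) = 1/(-28*(-12)² + 2) = 1/(-28*144 + 2) = 1/(-4032 + 2) = 1/(-4030) = -1/4030)
(N(n) - 14532) + 3658 = (-1/4030 - 14532) + 3658 = -58563961/4030 + 3658 = -43822221/4030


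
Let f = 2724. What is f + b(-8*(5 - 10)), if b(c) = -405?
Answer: 2319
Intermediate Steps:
f + b(-8*(5 - 10)) = 2724 - 405 = 2319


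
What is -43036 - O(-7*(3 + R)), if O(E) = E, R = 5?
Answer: -42980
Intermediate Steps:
-43036 - O(-7*(3 + R)) = -43036 - (-7)*(3 + 5) = -43036 - (-7)*8 = -43036 - 1*(-56) = -43036 + 56 = -42980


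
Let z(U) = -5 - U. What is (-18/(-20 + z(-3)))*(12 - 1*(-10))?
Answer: 18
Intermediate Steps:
(-18/(-20 + z(-3)))*(12 - 1*(-10)) = (-18/(-20 + (-5 - 1*(-3))))*(12 - 1*(-10)) = (-18/(-20 + (-5 + 3)))*(12 + 10) = -18/(-20 - 2)*22 = -18/(-22)*22 = -18*(-1/22)*22 = (9/11)*22 = 18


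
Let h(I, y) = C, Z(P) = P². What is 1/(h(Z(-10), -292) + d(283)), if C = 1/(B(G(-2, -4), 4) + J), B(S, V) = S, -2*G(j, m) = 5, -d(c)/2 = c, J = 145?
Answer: -285/161308 ≈ -0.0017668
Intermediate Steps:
d(c) = -2*c
G(j, m) = -5/2 (G(j, m) = -½*5 = -5/2)
C = 2/285 (C = 1/(-5/2 + 145) = 1/(285/2) = 2/285 ≈ 0.0070175)
h(I, y) = 2/285
1/(h(Z(-10), -292) + d(283)) = 1/(2/285 - 2*283) = 1/(2/285 - 566) = 1/(-161308/285) = -285/161308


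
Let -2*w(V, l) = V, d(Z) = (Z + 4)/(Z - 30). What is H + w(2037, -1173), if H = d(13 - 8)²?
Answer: -1272963/1250 ≈ -1018.4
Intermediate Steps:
d(Z) = (4 + Z)/(-30 + Z)
w(V, l) = -V/2
H = 81/625 (H = ((4 + (13 - 8))/(-30 + (13 - 8)))² = ((4 + 5)/(-30 + 5))² = (9/(-25))² = (-1/25*9)² = (-9/25)² = 81/625 ≈ 0.12960)
H + w(2037, -1173) = 81/625 - ½*2037 = 81/625 - 2037/2 = -1272963/1250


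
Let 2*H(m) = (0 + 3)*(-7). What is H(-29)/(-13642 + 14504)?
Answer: -21/1724 ≈ -0.012181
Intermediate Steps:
H(m) = -21/2 (H(m) = ((0 + 3)*(-7))/2 = (3*(-7))/2 = (1/2)*(-21) = -21/2)
H(-29)/(-13642 + 14504) = -21/(2*(-13642 + 14504)) = -21/2/862 = -21/2*1/862 = -21/1724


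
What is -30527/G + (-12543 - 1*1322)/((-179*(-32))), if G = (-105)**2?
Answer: -6688169/1288800 ≈ -5.1895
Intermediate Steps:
G = 11025
-30527/G + (-12543 - 1*1322)/((-179*(-32))) = -30527/11025 + (-12543 - 1*1322)/((-179*(-32))) = -30527*1/11025 + (-12543 - 1322)/5728 = -623/225 - 13865*1/5728 = -623/225 - 13865/5728 = -6688169/1288800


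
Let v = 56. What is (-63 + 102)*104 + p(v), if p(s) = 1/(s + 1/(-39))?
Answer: 8854287/2183 ≈ 4056.0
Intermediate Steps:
p(s) = 1/(-1/39 + s) (p(s) = 1/(s - 1/39) = 1/(-1/39 + s))
(-63 + 102)*104 + p(v) = (-63 + 102)*104 + 39/(-1 + 39*56) = 39*104 + 39/(-1 + 2184) = 4056 + 39/2183 = 8854287/2183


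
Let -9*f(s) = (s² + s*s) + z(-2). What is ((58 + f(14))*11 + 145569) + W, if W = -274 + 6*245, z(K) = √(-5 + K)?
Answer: 1322315/9 - 11*I*√7/9 ≈ 1.4692e+5 - 3.2337*I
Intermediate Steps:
f(s) = -2*s²/9 - I*√7/9 (f(s) = -((s² + s*s) + √(-5 - 2))/9 = -((s² + s²) + √(-7))/9 = -(2*s² + I*√7)/9 = -2*s²/9 - I*√7/9)
W = 1196 (W = -274 + 1470 = 1196)
((58 + f(14))*11 + 145569) + W = ((58 + (-2/9*14² - I*√7/9))*11 + 145569) + 1196 = ((58 + (-2/9*196 - I*√7/9))*11 + 145569) + 1196 = ((58 + (-392/9 - I*√7/9))*11 + 145569) + 1196 = ((130/9 - I*√7/9)*11 + 145569) + 1196 = ((1430/9 - 11*I*√7/9) + 145569) + 1196 = (1311551/9 - 11*I*√7/9) + 1196 = 1322315/9 - 11*I*√7/9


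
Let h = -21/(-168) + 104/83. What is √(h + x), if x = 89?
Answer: √9961826/332 ≈ 9.5067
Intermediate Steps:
h = 915/664 (h = -21*(-1/168) + 104*(1/83) = ⅛ + 104/83 = 915/664 ≈ 1.3780)
√(h + x) = √(915/664 + 89) = √(60011/664) = √9961826/332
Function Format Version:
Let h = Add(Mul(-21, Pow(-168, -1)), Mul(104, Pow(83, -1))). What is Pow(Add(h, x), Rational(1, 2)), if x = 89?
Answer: Mul(Rational(1, 332), Pow(9961826, Rational(1, 2))) ≈ 9.5067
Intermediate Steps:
h = Rational(915, 664) (h = Add(Mul(-21, Rational(-1, 168)), Mul(104, Rational(1, 83))) = Add(Rational(1, 8), Rational(104, 83)) = Rational(915, 664) ≈ 1.3780)
Pow(Add(h, x), Rational(1, 2)) = Pow(Add(Rational(915, 664), 89), Rational(1, 2)) = Pow(Rational(60011, 664), Rational(1, 2)) = Mul(Rational(1, 332), Pow(9961826, Rational(1, 2)))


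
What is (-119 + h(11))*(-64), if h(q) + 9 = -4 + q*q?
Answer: 704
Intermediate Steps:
h(q) = -13 + q² (h(q) = -9 + (-4 + q*q) = -9 + (-4 + q²) = -13 + q²)
(-119 + h(11))*(-64) = (-119 + (-13 + 11²))*(-64) = (-119 + (-13 + 121))*(-64) = (-119 + 108)*(-64) = -11*(-64) = 704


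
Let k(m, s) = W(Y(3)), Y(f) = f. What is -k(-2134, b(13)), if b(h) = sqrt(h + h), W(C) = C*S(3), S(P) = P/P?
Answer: -3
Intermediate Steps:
S(P) = 1
W(C) = C (W(C) = C*1 = C)
b(h) = sqrt(2)*sqrt(h) (b(h) = sqrt(2*h) = sqrt(2)*sqrt(h))
k(m, s) = 3
-k(-2134, b(13)) = -1*3 = -3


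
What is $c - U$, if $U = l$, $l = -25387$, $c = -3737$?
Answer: $21650$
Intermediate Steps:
$U = -25387$
$c - U = -3737 - -25387 = -3737 + 25387 = 21650$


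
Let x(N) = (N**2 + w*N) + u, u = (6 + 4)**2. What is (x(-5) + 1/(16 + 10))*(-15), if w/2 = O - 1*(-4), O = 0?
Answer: -33165/26 ≈ -1275.6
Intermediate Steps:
u = 100 (u = 10**2 = 100)
w = 8 (w = 2*(0 - 1*(-4)) = 2*(0 + 4) = 2*4 = 8)
x(N) = 100 + N**2 + 8*N (x(N) = (N**2 + 8*N) + 100 = 100 + N**2 + 8*N)
(x(-5) + 1/(16 + 10))*(-15) = ((100 + (-5)**2 + 8*(-5)) + 1/(16 + 10))*(-15) = ((100 + 25 - 40) + 1/26)*(-15) = (85 + 1/26)*(-15) = (2211/26)*(-15) = -33165/26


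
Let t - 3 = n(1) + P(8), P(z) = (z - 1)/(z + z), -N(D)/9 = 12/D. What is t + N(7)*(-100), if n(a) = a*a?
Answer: 173297/112 ≈ 1547.3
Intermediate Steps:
n(a) = a²
N(D) = -108/D
P(z) = (-1 + z)/(2*z) (P(z) = (-1 + z)/((2*z)) = (-1 + z)*(1/(2*z)) = (-1 + z)/(2*z))
t = 71/16 (t = 3 + (1² + (½)*(-1 + 8)/8) = 3 + (1 + (½)*(⅛)*7) = 3 + (1 + 7/16) = 3 + 23/16 = 71/16 ≈ 4.4375)
t + N(7)*(-100) = 71/16 - 108/7*(-100) = 71/16 + 10800/7 = 173297/112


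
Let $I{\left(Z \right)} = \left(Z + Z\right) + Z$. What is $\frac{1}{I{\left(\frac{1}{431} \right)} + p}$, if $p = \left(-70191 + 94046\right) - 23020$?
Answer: $\frac{431}{359888} \approx 0.0011976$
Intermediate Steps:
$I{\left(Z \right)} = 3 Z$ ($I{\left(Z \right)} = 2 Z + Z = 3 Z$)
$p = 835$ ($p = 23855 - 23020 = 835$)
$\frac{1}{I{\left(\frac{1}{431} \right)} + p} = \frac{1}{\frac{3}{431} + 835} = \frac{1}{\frac{359888}{431}} = \frac{431}{359888}$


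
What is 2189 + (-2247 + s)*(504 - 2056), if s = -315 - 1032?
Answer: 5580077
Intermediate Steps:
s = -1347
2189 + (-2247 + s)*(504 - 2056) = 2189 + (-2247 - 1347)*(504 - 2056) = 2189 - 3594*(-1552) = 2189 + 5577888 = 5580077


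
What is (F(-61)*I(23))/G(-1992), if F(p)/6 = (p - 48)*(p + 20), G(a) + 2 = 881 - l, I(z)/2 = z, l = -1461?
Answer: 102787/195 ≈ 527.11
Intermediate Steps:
I(z) = 2*z
G(a) = 2340 (G(a) = -2 + (881 - 1*(-1461)) = -2 + (881 + 1461) = -2 + 2342 = 2340)
F(p) = 6*(-48 + p)*(20 + p) (F(p) = 6*((p - 48)*(p + 20)) = 6*((-48 + p)*(20 + p)) = 6*(-48 + p)*(20 + p))
(F(-61)*I(23))/G(-1992) = ((-5760 - 168*(-61) + 6*(-61)²)*(2*23))/2340 = ((-5760 + 10248 + 6*3721)*46)*(1/2340) = ((-5760 + 10248 + 22326)*46)*(1/2340) = (26814*46)*(1/2340) = 1233444*(1/2340) = 102787/195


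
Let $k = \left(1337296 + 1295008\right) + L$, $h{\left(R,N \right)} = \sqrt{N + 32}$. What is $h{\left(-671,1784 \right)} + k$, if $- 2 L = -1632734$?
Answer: $3448671 + 2 \sqrt{454} \approx 3.4487 \cdot 10^{6}$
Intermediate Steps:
$L = 816367$ ($L = \left(- \frac{1}{2}\right) \left(-1632734\right) = 816367$)
$h{\left(R,N \right)} = \sqrt{32 + N}$
$k = 3448671$ ($k = \left(1337296 + 1295008\right) + 816367 = 2632304 + 816367 = 3448671$)
$h{\left(-671,1784 \right)} + k = \sqrt{32 + 1784} + 3448671 = \sqrt{1816} + 3448671 = 2 \sqrt{454} + 3448671 = 3448671 + 2 \sqrt{454}$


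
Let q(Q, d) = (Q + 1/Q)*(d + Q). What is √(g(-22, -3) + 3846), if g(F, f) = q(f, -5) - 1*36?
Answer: √34530/3 ≈ 61.941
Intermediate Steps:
q(Q, d) = (Q + d)*(Q + 1/Q) (q(Q, d) = (Q + 1/Q)*(Q + d) = (Q + d)*(Q + 1/Q))
g(F, f) = -35 + f² - 5*f - 5/f (g(F, f) = (1 + f² + f*(-5) - 5/f) - 1*36 = (1 + f² - 5*f - 5/f) - 36 = -35 + f² - 5*f - 5/f)
√(g(-22, -3) + 3846) = √((-35 + (-3)² - 5*(-3) - 5/(-3)) + 3846) = √((-35 + 9 + 15 - 5*(-⅓)) + 3846) = √((-35 + 9 + 15 + 5/3) + 3846) = √(-28/3 + 3846) = √(11510/3) = √34530/3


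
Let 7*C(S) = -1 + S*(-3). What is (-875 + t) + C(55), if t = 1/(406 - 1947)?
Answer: -9694438/10787 ≈ -898.71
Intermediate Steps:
C(S) = -⅐ - 3*S/7 (C(S) = (-1 + S*(-3))/7 = (-1 - 3*S)/7 = -⅐ - 3*S/7)
t = -1/1541 (t = 1/(-1541) = -1/1541 ≈ -0.00064893)
(-875 + t) + C(55) = (-875 - 1/1541) + (-⅐ - 3/7*55) = -1348376/1541 + (-⅐ - 165/7) = -1348376/1541 - 166/7 = -9694438/10787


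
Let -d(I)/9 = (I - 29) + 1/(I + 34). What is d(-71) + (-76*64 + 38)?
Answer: -145253/37 ≈ -3925.8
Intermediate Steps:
d(I) = 261 - 9*I - 9/(34 + I) (d(I) = -9*((I - 29) + 1/(I + 34)) = -9*((-29 + I) + 1/(34 + I)) = -9*(-29 + I + 1/(34 + I)) = 261 - 9*I - 9/(34 + I))
d(-71) + (-76*64 + 38) = 9*(985 - 1*(-71)² - 5*(-71))/(34 - 71) + (-76*64 + 38) = 9*(985 - 1*5041 + 355)/(-37) + (-4864 + 38) = 9*(-1/37)*(985 - 5041 + 355) - 4826 = 9*(-1/37)*(-3701) - 4826 = 33309/37 - 4826 = -145253/37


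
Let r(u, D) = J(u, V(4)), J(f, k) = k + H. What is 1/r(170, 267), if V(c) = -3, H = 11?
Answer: ⅛ ≈ 0.12500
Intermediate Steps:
J(f, k) = 11 + k (J(f, k) = k + 11 = 11 + k)
r(u, D) = 8 (r(u, D) = 11 - 3 = 8)
1/r(170, 267) = 1/8 = ⅛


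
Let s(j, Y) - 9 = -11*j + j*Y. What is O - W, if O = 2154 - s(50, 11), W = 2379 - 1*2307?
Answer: 2073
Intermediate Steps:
s(j, Y) = 9 - 11*j + Y*j (s(j, Y) = 9 + (-11*j + j*Y) = 9 + (-11*j + Y*j) = 9 - 11*j + Y*j)
W = 72 (W = 2379 - 2307 = 72)
O = 2145 (O = 2154 - (9 - 11*50 + 11*50) = 2154 - (9 - 550 + 550) = 2154 - 1*9 = 2154 - 9 = 2145)
O - W = 2145 - 1*72 = 2145 - 72 = 2073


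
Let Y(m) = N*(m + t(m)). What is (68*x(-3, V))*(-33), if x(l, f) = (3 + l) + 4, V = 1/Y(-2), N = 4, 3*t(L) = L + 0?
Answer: -8976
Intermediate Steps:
t(L) = L/3 (t(L) = (L + 0)/3 = L/3)
Y(m) = 16*m/3 (Y(m) = 4*(m + m/3) = 4*(4*m/3) = 16*m/3)
V = -3/32 (V = 1/((16/3)*(-2)) = 1/(-32/3) = -3/32 ≈ -0.093750)
x(l, f) = 7 + l
(68*x(-3, V))*(-33) = (68*(7 - 3))*(-33) = (68*4)*(-33) = 272*(-33) = -8976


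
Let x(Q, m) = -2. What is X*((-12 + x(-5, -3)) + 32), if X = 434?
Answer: 7812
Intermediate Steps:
X*((-12 + x(-5, -3)) + 32) = 434*((-12 - 2) + 32) = 434*(-14 + 32) = 434*18 = 7812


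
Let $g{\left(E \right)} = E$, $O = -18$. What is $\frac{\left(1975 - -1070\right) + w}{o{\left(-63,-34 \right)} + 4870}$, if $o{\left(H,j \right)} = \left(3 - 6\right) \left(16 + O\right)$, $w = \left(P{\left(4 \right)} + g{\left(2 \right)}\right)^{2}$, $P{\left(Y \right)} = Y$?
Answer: $\frac{3081}{4876} \approx 0.63187$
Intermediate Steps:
$w = 36$ ($w = \left(4 + 2\right)^{2} = 6^{2} = 36$)
$o{\left(H,j \right)} = 6$ ($o{\left(H,j \right)} = \left(3 - 6\right) \left(16 - 18\right) = \left(-3\right) \left(-2\right) = 6$)
$\frac{\left(1975 - -1070\right) + w}{o{\left(-63,-34 \right)} + 4870} = \frac{\left(1975 - -1070\right) + 36}{6 + 4870} = \frac{\left(1975 + 1070\right) + 36}{4876} = \left(3045 + 36\right) \frac{1}{4876} = 3081 \cdot \frac{1}{4876} = \frac{3081}{4876}$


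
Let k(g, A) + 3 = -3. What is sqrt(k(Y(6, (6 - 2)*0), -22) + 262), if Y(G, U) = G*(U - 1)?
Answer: 16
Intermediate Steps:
Y(G, U) = G*(-1 + U)
k(g, A) = -6 (k(g, A) = -3 - 3 = -6)
sqrt(k(Y(6, (6 - 2)*0), -22) + 262) = sqrt(-6 + 262) = sqrt(256) = 16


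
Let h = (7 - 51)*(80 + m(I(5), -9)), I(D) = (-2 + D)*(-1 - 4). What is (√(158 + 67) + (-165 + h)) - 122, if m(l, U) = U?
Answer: -3396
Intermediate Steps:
I(D) = 10 - 5*D (I(D) = (-2 + D)*(-5) = 10 - 5*D)
h = -3124 (h = (7 - 51)*(80 - 9) = -44*71 = -3124)
(√(158 + 67) + (-165 + h)) - 122 = (√(158 + 67) + (-165 - 3124)) - 122 = (√225 - 3289) - 122 = (15 - 3289) - 122 = -3274 - 122 = -3396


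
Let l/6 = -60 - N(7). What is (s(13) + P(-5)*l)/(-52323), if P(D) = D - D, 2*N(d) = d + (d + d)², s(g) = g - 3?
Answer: -10/52323 ≈ -0.00019112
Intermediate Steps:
s(g) = -3 + g
N(d) = d/2 + 2*d² (N(d) = (d + (d + d)²)/2 = (d + (2*d)²)/2 = (d + 4*d²)/2 = d/2 + 2*d²)
P(D) = 0
l = -969 (l = 6*(-60 - 7*(1 + 4*7)/2) = 6*(-60 - 7*(1 + 28)/2) = 6*(-60 - 7*29/2) = 6*(-60 - 1*203/2) = 6*(-60 - 203/2) = 6*(-323/2) = -969)
(s(13) + P(-5)*l)/(-52323) = ((-3 + 13) + 0*(-969))/(-52323) = (10 + 0)*(-1/52323) = 10*(-1/52323) = -10/52323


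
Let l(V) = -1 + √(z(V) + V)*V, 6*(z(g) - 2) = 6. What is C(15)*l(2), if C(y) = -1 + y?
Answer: -14 + 28*√5 ≈ 48.610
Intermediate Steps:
z(g) = 3 (z(g) = 2 + (⅙)*6 = 2 + 1 = 3)
l(V) = -1 + V*√(3 + V) (l(V) = -1 + √(3 + V)*V = -1 + V*√(3 + V))
C(15)*l(2) = (-1 + 15)*(-1 + 2*√(3 + 2)) = 14*(-1 + 2*√5) = -14 + 28*√5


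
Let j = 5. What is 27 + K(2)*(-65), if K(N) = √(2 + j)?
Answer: 27 - 65*√7 ≈ -144.97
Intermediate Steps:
K(N) = √7 (K(N) = √(2 + 5) = √7)
27 + K(2)*(-65) = 27 + √7*(-65) = 27 - 65*√7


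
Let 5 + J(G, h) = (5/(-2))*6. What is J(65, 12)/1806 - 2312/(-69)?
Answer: 231894/6923 ≈ 33.496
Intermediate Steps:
J(G, h) = -20 (J(G, h) = -5 + (5/(-2))*6 = -5 + (5*(-1/2))*6 = -5 - 5/2*6 = -5 - 15 = -20)
J(65, 12)/1806 - 2312/(-69) = -20/1806 - 2312/(-69) = -20*1/1806 - 2312*(-1/69) = -10/903 + 2312/69 = 231894/6923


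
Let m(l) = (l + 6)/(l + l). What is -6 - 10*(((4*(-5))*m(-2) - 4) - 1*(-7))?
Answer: -236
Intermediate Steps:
m(l) = (6 + l)/(2*l) (m(l) = (6 + l)/((2*l)) = (6 + l)*(1/(2*l)) = (6 + l)/(2*l))
-6 - 10*(((4*(-5))*m(-2) - 4) - 1*(-7)) = -6 - 10*(((4*(-5))*((1/2)*(6 - 2)/(-2)) - 4) - 1*(-7)) = -6 - 10*((-10*(-1)*4/2 - 4) + 7) = -6 - 10*((-20*(-1) - 4) + 7) = -6 - 10*((20 - 4) + 7) = -6 - 10*(16 + 7) = -6 - 10*23 = -6 - 230 = -236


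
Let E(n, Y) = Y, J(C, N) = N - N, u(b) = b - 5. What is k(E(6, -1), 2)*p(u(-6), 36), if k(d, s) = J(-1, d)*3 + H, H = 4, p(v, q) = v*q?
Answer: -1584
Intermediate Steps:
u(b) = -5 + b
J(C, N) = 0
p(v, q) = q*v
k(d, s) = 4 (k(d, s) = 0*3 + 4 = 0 + 4 = 4)
k(E(6, -1), 2)*p(u(-6), 36) = 4*(36*(-5 - 6)) = 4*(36*(-11)) = 4*(-396) = -1584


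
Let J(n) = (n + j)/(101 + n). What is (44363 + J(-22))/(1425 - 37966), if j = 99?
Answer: -3504754/2886739 ≈ -1.2141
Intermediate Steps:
J(n) = (99 + n)/(101 + n) (J(n) = (n + 99)/(101 + n) = (99 + n)/(101 + n))
(44363 + J(-22))/(1425 - 37966) = (44363 + (99 - 22)/(101 - 22))/(1425 - 37966) = (44363 + 77/79)/(-36541) = (44363 + (1/79)*77)*(-1/36541) = (44363 + 77/79)*(-1/36541) = (3504754/79)*(-1/36541) = -3504754/2886739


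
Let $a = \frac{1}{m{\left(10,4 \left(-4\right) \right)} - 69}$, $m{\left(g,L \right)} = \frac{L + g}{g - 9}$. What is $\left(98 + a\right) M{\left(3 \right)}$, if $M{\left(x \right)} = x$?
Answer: $\frac{7349}{25} \approx 293.96$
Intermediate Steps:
$m{\left(g,L \right)} = \frac{L + g}{-9 + g}$
$a = - \frac{1}{75}$ ($a = \frac{1}{\frac{4 \left(-4\right) + 10}{-9 + 10} - 69} = \frac{1}{\frac{-16 + 10}{1} - 69} = \frac{1}{1 \left(-6\right) - 69} = \frac{1}{-6 - 69} = \frac{1}{-75} = - \frac{1}{75} \approx -0.013333$)
$\left(98 + a\right) M{\left(3 \right)} = \left(98 - \frac{1}{75}\right) 3 = \frac{7349}{75} \cdot 3 = \frac{7349}{25}$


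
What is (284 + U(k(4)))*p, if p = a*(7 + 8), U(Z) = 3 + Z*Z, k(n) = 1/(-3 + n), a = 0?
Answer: 0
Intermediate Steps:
U(Z) = 3 + Z²
p = 0 (p = 0*(7 + 8) = 0*15 = 0)
(284 + U(k(4)))*p = (284 + (3 + (1/(-3 + 4))²))*0 = (284 + (3 + (1/1)²))*0 = (284 + (3 + 1²))*0 = (284 + (3 + 1))*0 = (284 + 4)*0 = 288*0 = 0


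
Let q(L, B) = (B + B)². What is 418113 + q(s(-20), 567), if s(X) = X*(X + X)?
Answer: 1704069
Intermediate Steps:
s(X) = 2*X² (s(X) = X*(2*X) = 2*X²)
q(L, B) = 4*B² (q(L, B) = (2*B)² = 4*B²)
418113 + q(s(-20), 567) = 418113 + 4*567² = 418113 + 4*321489 = 418113 + 1285956 = 1704069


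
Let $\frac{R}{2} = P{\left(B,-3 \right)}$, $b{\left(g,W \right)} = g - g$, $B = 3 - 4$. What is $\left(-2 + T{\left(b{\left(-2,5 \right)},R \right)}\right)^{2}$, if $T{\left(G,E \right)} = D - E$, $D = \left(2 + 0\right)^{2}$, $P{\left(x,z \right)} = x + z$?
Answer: $100$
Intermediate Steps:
$B = -1$
$b{\left(g,W \right)} = 0$
$R = -8$ ($R = 2 \left(-1 - 3\right) = 2 \left(-4\right) = -8$)
$D = 4$ ($D = 2^{2} = 4$)
$T{\left(G,E \right)} = 4 - E$
$\left(-2 + T{\left(b{\left(-2,5 \right)},R \right)}\right)^{2} = \left(-2 + \left(4 - -8\right)\right)^{2} = \left(-2 + \left(4 + 8\right)\right)^{2} = \left(-2 + 12\right)^{2} = 10^{2} = 100$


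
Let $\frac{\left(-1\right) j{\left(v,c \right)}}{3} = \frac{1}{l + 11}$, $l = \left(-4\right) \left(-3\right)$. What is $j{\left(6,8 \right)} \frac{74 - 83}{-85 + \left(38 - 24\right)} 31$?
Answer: $- \frac{837}{1633} \approx -0.51255$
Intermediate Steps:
$l = 12$
$j{\left(v,c \right)} = - \frac{3}{23}$ ($j{\left(v,c \right)} = - \frac{3}{12 + 11} = - \frac{3}{23}$)
$j{\left(6,8 \right)} \frac{74 - 83}{-85 + \left(38 - 24\right)} 31 = - \frac{3 \frac{74 - 83}{-85 + \left(38 - 24\right)}}{23} \cdot 31 = - \frac{3 \left(- \frac{9}{-85 + 14}\right)}{23} \cdot 31 = - \frac{3 \left(- \frac{9}{-71}\right)}{23} \cdot 31 = - \frac{3 \left(\left(-9\right) \left(- \frac{1}{71}\right)\right)}{23} \cdot 31 = \left(- \frac{3}{23}\right) \frac{9}{71} \cdot 31 = \left(- \frac{27}{1633}\right) 31 = - \frac{837}{1633}$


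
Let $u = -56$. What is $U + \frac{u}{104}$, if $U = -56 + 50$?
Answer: $- \frac{85}{13} \approx -6.5385$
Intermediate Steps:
$U = -6$
$U + \frac{u}{104} = -6 - \frac{56}{104} = -6 - \frac{7}{13} = - \frac{85}{13}$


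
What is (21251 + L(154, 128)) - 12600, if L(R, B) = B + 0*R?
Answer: 8779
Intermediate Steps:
L(R, B) = B (L(R, B) = B + 0 = B)
(21251 + L(154, 128)) - 12600 = (21251 + 128) - 12600 = 21379 - 12600 = 8779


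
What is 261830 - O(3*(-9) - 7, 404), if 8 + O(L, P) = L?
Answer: 261872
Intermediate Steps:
O(L, P) = -8 + L
261830 - O(3*(-9) - 7, 404) = 261830 - (-8 + (3*(-9) - 7)) = 261830 - (-8 + (-27 - 7)) = 261830 - (-8 - 34) = 261830 - 1*(-42) = 261830 + 42 = 261872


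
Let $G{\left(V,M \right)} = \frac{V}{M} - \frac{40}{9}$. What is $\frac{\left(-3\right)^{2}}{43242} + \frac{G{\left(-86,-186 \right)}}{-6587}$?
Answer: $\frac{21527273}{26489660022} \approx 0.00081267$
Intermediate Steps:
$G{\left(V,M \right)} = - \frac{40}{9} + \frac{V}{M}$ ($G{\left(V,M \right)} = \frac{V}{M} - \frac{40}{9} = - \frac{40}{9} + \frac{V}{M}$)
$\frac{\left(-3\right)^{2}}{43242} + \frac{G{\left(-86,-186 \right)}}{-6587} = \frac{\left(-3\right)^{2}}{43242} + \frac{- \frac{40}{9} - \frac{86}{-186}}{-6587} = 9 \cdot \frac{1}{43242} + \left(- \frac{40}{9} - - \frac{43}{93}\right) \left(- \frac{1}{6587}\right) = \frac{3}{14414} + \left(- \frac{40}{9} + \frac{43}{93}\right) \left(- \frac{1}{6587}\right) = \frac{3}{14414} - - \frac{1111}{1837773} = \frac{3}{14414} + \frac{1111}{1837773} = \frac{21527273}{26489660022}$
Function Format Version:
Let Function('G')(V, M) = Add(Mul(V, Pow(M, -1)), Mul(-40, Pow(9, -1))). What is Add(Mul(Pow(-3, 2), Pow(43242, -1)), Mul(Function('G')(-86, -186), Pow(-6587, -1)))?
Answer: Rational(21527273, 26489660022) ≈ 0.00081267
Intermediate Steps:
Function('G')(V, M) = Add(Rational(-40, 9), Mul(V, Pow(M, -1))) (Function('G')(V, M) = Add(Mul(V, Pow(M, -1)), Mul(-40, Rational(1, 9))) = Add(Mul(V, Pow(M, -1)), Rational(-40, 9)) = Add(Rational(-40, 9), Mul(V, Pow(M, -1))))
Add(Mul(Pow(-3, 2), Pow(43242, -1)), Mul(Function('G')(-86, -186), Pow(-6587, -1))) = Add(Mul(Pow(-3, 2), Pow(43242, -1)), Mul(Add(Rational(-40, 9), Mul(-86, Pow(-186, -1))), Pow(-6587, -1))) = Add(Mul(9, Rational(1, 43242)), Mul(Add(Rational(-40, 9), Mul(-86, Rational(-1, 186))), Rational(-1, 6587))) = Add(Rational(3, 14414), Mul(Add(Rational(-40, 9), Rational(43, 93)), Rational(-1, 6587))) = Add(Rational(3, 14414), Mul(Rational(-1111, 279), Rational(-1, 6587))) = Add(Rational(3, 14414), Rational(1111, 1837773)) = Rational(21527273, 26489660022)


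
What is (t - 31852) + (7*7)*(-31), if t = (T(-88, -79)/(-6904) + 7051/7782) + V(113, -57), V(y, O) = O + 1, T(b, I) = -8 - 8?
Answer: -224485152205/6715866 ≈ -33426.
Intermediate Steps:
T(b, I) = -16
V(y, O) = 1 + O
t = -369987919/6715866 (t = (-16/(-6904) + 7051/7782) + (1 - 57) = (-16*(-1/6904) + 7051*(1/7782)) - 56 = (2/863 + 7051/7782) - 56 = 6100577/6715866 - 56 = -369987919/6715866 ≈ -55.092)
(t - 31852) + (7*7)*(-31) = (-369987919/6715866 - 31852) + (7*7)*(-31) = -214283751751/6715866 + 49*(-31) = -214283751751/6715866 - 1519 = -224485152205/6715866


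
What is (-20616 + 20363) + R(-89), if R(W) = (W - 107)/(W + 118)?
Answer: -7533/29 ≈ -259.76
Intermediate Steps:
R(W) = (-107 + W)/(118 + W)
(-20616 + 20363) + R(-89) = (-20616 + 20363) + (-107 - 89)/(118 - 89) = -253 - 196/29 = -7533/29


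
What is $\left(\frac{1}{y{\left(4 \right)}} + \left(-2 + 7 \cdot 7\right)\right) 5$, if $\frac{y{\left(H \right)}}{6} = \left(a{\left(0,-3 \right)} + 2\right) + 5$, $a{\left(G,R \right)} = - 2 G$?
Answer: $\frac{9875}{42} \approx 235.12$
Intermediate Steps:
$y{\left(H \right)} = 42$ ($y{\left(H \right)} = 6 \left(\left(\left(-2\right) 0 + 2\right) + 5\right) = 6 \left(\left(0 + 2\right) + 5\right) = 6 \left(2 + 5\right) = 6 \cdot 7 = 42$)
$\left(\frac{1}{y{\left(4 \right)}} + \left(-2 + 7 \cdot 7\right)\right) 5 = \left(\frac{1}{42} + \left(-2 + 7 \cdot 7\right)\right) 5 = \left(\frac{1}{42} + \left(-2 + 49\right)\right) 5 = \left(\frac{1}{42} + 47\right) 5 = \frac{1975}{42} \cdot 5 = \frac{9875}{42}$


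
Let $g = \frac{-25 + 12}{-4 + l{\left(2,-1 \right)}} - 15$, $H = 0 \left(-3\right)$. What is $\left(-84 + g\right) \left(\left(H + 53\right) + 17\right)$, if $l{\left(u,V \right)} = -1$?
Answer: $-6748$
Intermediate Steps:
$H = 0$
$g = - \frac{62}{5}$ ($g = \frac{-25 + 12}{-4 - 1} - 15 = - \frac{13}{-5} - 15 = \left(-13\right) \left(- \frac{1}{5}\right) - 15 = \frac{13}{5} - 15 = - \frac{62}{5} \approx -12.4$)
$\left(-84 + g\right) \left(\left(H + 53\right) + 17\right) = \left(-84 - \frac{62}{5}\right) \left(\left(0 + 53\right) + 17\right) = - \frac{482 \left(53 + 17\right)}{5} = \left(- \frac{482}{5}\right) 70 = -6748$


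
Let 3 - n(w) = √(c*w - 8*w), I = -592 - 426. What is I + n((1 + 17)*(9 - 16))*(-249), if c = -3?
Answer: -1765 + 747*√154 ≈ 7505.0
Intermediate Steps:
I = -1018
n(w) = 3 - √11*√(-w) (n(w) = 3 - √(-3*w - 8*w) = 3 - √(-11*w) = 3 - √11*√(-w))
I + n((1 + 17)*(9 - 16))*(-249) = -1018 + (3 - √11*√(-(1 + 17)*(9 - 16)))*(-249) = -1018 + (3 - √11*√(-18*(-7)))*(-249) = -1018 + (3 - √11*√(-1*(-126)))*(-249) = -1018 + (3 - √11*√126)*(-249) = -1018 + (3 - √11*3*√14)*(-249) = -1018 + (3 - 3*√154)*(-249) = -1018 + (-747 + 747*√154) = -1765 + 747*√154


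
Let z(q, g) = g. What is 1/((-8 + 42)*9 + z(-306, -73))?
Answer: 1/233 ≈ 0.0042918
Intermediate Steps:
1/((-8 + 42)*9 + z(-306, -73)) = 1/((-8 + 42)*9 - 73) = 1/(34*9 - 73) = 1/(306 - 73) = 1/233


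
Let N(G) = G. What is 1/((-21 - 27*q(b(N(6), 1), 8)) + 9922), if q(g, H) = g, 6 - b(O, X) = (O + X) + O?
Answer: 1/10090 ≈ 9.9108e-5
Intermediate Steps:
b(O, X) = 6 - X - 2*O (b(O, X) = 6 - ((O + X) + O) = 6 - (X + 2*O) = 6 + (-X - 2*O) = 6 - X - 2*O)
1/((-21 - 27*q(b(N(6), 1), 8)) + 9922) = 1/((-21 - 27*(6 - 1*1 - 2*6)) + 9922) = 1/((-21 - 27*(6 - 1 - 12)) + 9922) = 1/((-21 - 27*(-7)) + 9922) = 1/((-21 + 189) + 9922) = 1/(168 + 9922) = 1/10090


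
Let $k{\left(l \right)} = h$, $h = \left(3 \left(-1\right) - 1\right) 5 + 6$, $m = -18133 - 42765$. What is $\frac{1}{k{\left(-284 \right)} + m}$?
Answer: $- \frac{1}{60912} \approx -1.6417 \cdot 10^{-5}$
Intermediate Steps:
$m = -60898$ ($m = -18133 - 42765 = -60898$)
$h = -14$ ($h = \left(-3 - 1\right) 5 + 6 = \left(-4\right) 5 + 6 = -20 + 6 = -14$)
$k{\left(l \right)} = -14$
$\frac{1}{k{\left(-284 \right)} + m} = \frac{1}{-14 - 60898} = \frac{1}{-60912} = - \frac{1}{60912}$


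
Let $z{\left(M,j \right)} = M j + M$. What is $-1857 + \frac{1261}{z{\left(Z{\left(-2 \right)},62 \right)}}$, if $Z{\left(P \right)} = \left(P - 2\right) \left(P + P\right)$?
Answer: $- \frac{1870595}{1008} \approx -1855.7$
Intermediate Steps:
$Z{\left(P \right)} = 2 P \left(-2 + P\right)$ ($Z{\left(P \right)} = \left(-2 + P\right) 2 P = 2 P \left(-2 + P\right)$)
$z{\left(M,j \right)} = M + M j$
$-1857 + \frac{1261}{z{\left(Z{\left(-2 \right)},62 \right)}} = -1857 + \frac{1261}{2 \left(-2\right) \left(-2 - 2\right) \left(1 + 62\right)} = -1857 + \frac{1261}{2 \left(-2\right) \left(-4\right) 63} = -1857 + \frac{1261}{16 \cdot 63} = -1857 + \frac{1261}{1008} = - \frac{1870595}{1008}$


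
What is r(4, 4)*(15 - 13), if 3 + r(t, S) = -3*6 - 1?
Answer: -44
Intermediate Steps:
r(t, S) = -22 (r(t, S) = -3 + (-3*6 - 1) = -3 + (-18 - 1) = -3 - 19 = -22)
r(4, 4)*(15 - 13) = -22*(15 - 13) = -22*2 = -44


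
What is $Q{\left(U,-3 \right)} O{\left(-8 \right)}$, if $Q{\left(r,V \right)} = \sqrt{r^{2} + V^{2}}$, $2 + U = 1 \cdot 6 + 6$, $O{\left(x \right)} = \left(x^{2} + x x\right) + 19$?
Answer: $147 \sqrt{109} \approx 1534.7$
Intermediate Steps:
$O{\left(x \right)} = 19 + 2 x^{2}$ ($O{\left(x \right)} = \left(x^{2} + x^{2}\right) + 19 = 2 x^{2} + 19 = 19 + 2 x^{2}$)
$U = 10$ ($U = -2 + \left(1 \cdot 6 + 6\right) = -2 + \left(6 + 6\right) = -2 + 12 = 10$)
$Q{\left(r,V \right)} = \sqrt{V^{2} + r^{2}}$
$Q{\left(U,-3 \right)} O{\left(-8 \right)} = \sqrt{\left(-3\right)^{2} + 10^{2}} \left(19 + 2 \left(-8\right)^{2}\right) = \sqrt{9 + 100} \left(19 + 2 \cdot 64\right) = \sqrt{109} \left(19 + 128\right) = \sqrt{109} \cdot 147 = 147 \sqrt{109}$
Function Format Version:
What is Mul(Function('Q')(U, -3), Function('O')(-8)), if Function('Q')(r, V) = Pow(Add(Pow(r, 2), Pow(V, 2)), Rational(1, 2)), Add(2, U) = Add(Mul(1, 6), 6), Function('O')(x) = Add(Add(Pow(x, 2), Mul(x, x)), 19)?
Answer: Mul(147, Pow(109, Rational(1, 2))) ≈ 1534.7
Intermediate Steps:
Function('O')(x) = Add(19, Mul(2, Pow(x, 2))) (Function('O')(x) = Add(Add(Pow(x, 2), Pow(x, 2)), 19) = Add(Mul(2, Pow(x, 2)), 19) = Add(19, Mul(2, Pow(x, 2))))
U = 10 (U = Add(-2, Add(Mul(1, 6), 6)) = Add(-2, Add(6, 6)) = Add(-2, 12) = 10)
Function('Q')(r, V) = Pow(Add(Pow(V, 2), Pow(r, 2)), Rational(1, 2))
Mul(Function('Q')(U, -3), Function('O')(-8)) = Mul(Pow(Add(Pow(-3, 2), Pow(10, 2)), Rational(1, 2)), Add(19, Mul(2, Pow(-8, 2)))) = Mul(Pow(Add(9, 100), Rational(1, 2)), Add(19, Mul(2, 64))) = Mul(Pow(109, Rational(1, 2)), Add(19, 128)) = Mul(Pow(109, Rational(1, 2)), 147) = Mul(147, Pow(109, Rational(1, 2)))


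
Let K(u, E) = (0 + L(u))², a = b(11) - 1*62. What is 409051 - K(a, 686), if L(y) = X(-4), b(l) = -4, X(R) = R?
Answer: 409035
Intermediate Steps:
a = -66 (a = -4 - 1*62 = -4 - 62 = -66)
L(y) = -4
K(u, E) = 16 (K(u, E) = (0 - 4)² = (-4)² = 16)
409051 - K(a, 686) = 409051 - 1*16 = 409051 - 16 = 409035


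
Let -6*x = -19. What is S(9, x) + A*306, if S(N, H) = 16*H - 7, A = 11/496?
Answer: 37537/744 ≈ 50.453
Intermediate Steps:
x = 19/6 (x = -⅙*(-19) = 19/6 ≈ 3.1667)
A = 11/496 (A = 11*(1/496) = 11/496 ≈ 0.022177)
S(N, H) = -7 + 16*H
S(9, x) + A*306 = (-7 + 16*(19/6)) + (11/496)*306 = (-7 + 152/3) + 1683/248 = 131/3 + 1683/248 = 37537/744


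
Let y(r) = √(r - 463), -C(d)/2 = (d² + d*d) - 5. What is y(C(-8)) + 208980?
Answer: 208980 + I*√709 ≈ 2.0898e+5 + 26.627*I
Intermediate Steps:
C(d) = 10 - 4*d² (C(d) = -2*((d² + d*d) - 5) = -2*((d² + d²) - 5) = -2*(2*d² - 5) = -2*(-5 + 2*d²) = 10 - 4*d²)
y(r) = √(-463 + r)
y(C(-8)) + 208980 = √(-463 + (10 - 4*(-8)²)) + 208980 = √(-463 + (10 - 4*64)) + 208980 = √(-463 + (10 - 256)) + 208980 = √(-463 - 246) + 208980 = √(-709) + 208980 = I*√709 + 208980 = 208980 + I*√709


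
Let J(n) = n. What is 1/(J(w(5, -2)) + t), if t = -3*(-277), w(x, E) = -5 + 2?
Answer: 1/828 ≈ 0.0012077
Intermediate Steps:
w(x, E) = -3
t = 831
1/(J(w(5, -2)) + t) = 1/(-3 + 831) = 1/828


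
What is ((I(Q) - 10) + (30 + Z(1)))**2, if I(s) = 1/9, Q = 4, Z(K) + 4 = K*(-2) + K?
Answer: 18496/81 ≈ 228.35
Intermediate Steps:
Z(K) = -4 - K (Z(K) = -4 + (K*(-2) + K) = -4 + (-2*K + K) = -4 - K)
I(s) = 1/9 (I(s) = 1*(1/9) = 1/9)
((I(Q) - 10) + (30 + Z(1)))**2 = ((1/9 - 10) + (30 + (-4 - 1*1)))**2 = (-89/9 + (30 + (-4 - 1)))**2 = (-89/9 + (30 - 5))**2 = (-89/9 + 25)**2 = (136/9)**2 = 18496/81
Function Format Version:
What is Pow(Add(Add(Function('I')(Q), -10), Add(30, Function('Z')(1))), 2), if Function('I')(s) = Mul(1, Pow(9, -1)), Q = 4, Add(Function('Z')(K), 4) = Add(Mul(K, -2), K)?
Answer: Rational(18496, 81) ≈ 228.35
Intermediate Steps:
Function('Z')(K) = Add(-4, Mul(-1, K)) (Function('Z')(K) = Add(-4, Add(Mul(K, -2), K)) = Add(-4, Add(Mul(-2, K), K)) = Add(-4, Mul(-1, K)))
Function('I')(s) = Rational(1, 9) (Function('I')(s) = Mul(1, Rational(1, 9)) = Rational(1, 9))
Pow(Add(Add(Function('I')(Q), -10), Add(30, Function('Z')(1))), 2) = Pow(Add(Add(Rational(1, 9), -10), Add(30, Add(-4, Mul(-1, 1)))), 2) = Pow(Add(Rational(-89, 9), Add(30, Add(-4, -1))), 2) = Pow(Add(Rational(-89, 9), Add(30, -5)), 2) = Pow(Add(Rational(-89, 9), 25), 2) = Pow(Rational(136, 9), 2) = Rational(18496, 81)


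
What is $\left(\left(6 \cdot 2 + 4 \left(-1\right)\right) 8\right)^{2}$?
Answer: $4096$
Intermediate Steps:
$\left(\left(6 \cdot 2 + 4 \left(-1\right)\right) 8\right)^{2} = \left(\left(12 - 4\right) 8\right)^{2} = \left(8 \cdot 8\right)^{2} = 64^{2} = 4096$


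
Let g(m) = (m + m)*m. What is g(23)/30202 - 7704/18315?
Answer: -11849941/30730535 ≈ -0.38561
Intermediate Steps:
g(m) = 2*m² (g(m) = (2*m)*m = 2*m²)
g(23)/30202 - 7704/18315 = (2*23²)/30202 - 7704/18315 = (2*529)*(1/30202) - 7704*1/18315 = 1058*(1/30202) - 856/2035 = 529/15101 - 856/2035 = -11849941/30730535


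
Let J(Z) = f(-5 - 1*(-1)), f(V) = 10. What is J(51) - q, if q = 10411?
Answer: -10401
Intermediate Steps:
J(Z) = 10
J(51) - q = 10 - 1*10411 = 10 - 10411 = -10401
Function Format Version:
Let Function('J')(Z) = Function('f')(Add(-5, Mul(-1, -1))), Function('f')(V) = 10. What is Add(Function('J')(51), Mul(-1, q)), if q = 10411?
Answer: -10401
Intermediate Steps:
Function('J')(Z) = 10
Add(Function('J')(51), Mul(-1, q)) = Add(10, Mul(-1, 10411)) = Add(10, -10411) = -10401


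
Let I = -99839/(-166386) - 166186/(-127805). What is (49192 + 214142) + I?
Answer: 5599828106489011/21264962730 ≈ 2.6334e+5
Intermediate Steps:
I = 40410947191/21264962730 (I = -99839*(-1/166386) - 166186*(-1/127805) = 99839/166386 + 166186/127805 = 40410947191/21264962730 ≈ 1.9004)
(49192 + 214142) + I = (49192 + 214142) + 40410947191/21264962730 = 263334 + 40410947191/21264962730 = 5599828106489011/21264962730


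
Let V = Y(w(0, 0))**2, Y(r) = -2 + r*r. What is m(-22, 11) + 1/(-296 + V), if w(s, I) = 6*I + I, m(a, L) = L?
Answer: 3211/292 ≈ 10.997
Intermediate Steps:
w(s, I) = 7*I
Y(r) = -2 + r**2
V = 4 (V = (-2 + (7*0)**2)**2 = (-2 + 0**2)**2 = (-2 + 0)**2 = (-2)**2 = 4)
m(-22, 11) + 1/(-296 + V) = 11 + 1/(-296 + 4) = 11 + 1/(-292) = 11 - 1/292 = 3211/292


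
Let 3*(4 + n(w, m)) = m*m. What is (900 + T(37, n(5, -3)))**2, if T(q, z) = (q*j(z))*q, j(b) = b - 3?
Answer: 20939776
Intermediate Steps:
j(b) = -3 + b
n(w, m) = -4 + m**2/3 (n(w, m) = -4 + (m*m)/3 = -4 + m**2/3)
T(q, z) = q**2*(-3 + z) (T(q, z) = (q*(-3 + z))*q = q**2*(-3 + z))
(900 + T(37, n(5, -3)))**2 = (900 + 37**2*(-3 + (-4 + (1/3)*(-3)**2)))**2 = (900 + 1369*(-3 + (-4 + (1/3)*9)))**2 = (900 + 1369*(-3 + (-4 + 3)))**2 = (900 + 1369*(-3 - 1))**2 = (900 + 1369*(-4))**2 = (900 - 5476)**2 = (-4576)**2 = 20939776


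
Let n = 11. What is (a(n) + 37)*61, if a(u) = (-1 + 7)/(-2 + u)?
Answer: 6893/3 ≈ 2297.7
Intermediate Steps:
a(u) = 6/(-2 + u)
(a(n) + 37)*61 = (6/(-2 + 11) + 37)*61 = (6/9 + 37)*61 = (6*(⅑) + 37)*61 = (⅔ + 37)*61 = (113/3)*61 = 6893/3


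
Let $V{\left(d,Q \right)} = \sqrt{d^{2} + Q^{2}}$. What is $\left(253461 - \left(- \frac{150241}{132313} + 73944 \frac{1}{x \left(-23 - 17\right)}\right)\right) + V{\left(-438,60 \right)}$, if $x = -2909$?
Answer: $\frac{487784777372971}{1924492585} + 6 \sqrt{5429} \approx 2.539 \cdot 10^{5}$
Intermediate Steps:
$V{\left(d,Q \right)} = \sqrt{Q^{2} + d^{2}}$
$\left(253461 - \left(- \frac{150241}{132313} + 73944 \frac{1}{x \left(-23 - 17\right)}\right)\right) + V{\left(-438,60 \right)} = \left(253461 - \left(- \frac{150241}{132313} + 73944 \left(- \frac{1}{2909 \left(-23 - 17\right)}\right)\right)\right) + \sqrt{60^{2} + \left(-438\right)^{2}} = \left(253461 - \left(- \frac{150241}{132313} + \frac{73944}{\left(-2909\right) \left(-40\right)}\right)\right) + \sqrt{3600 + 191844} = \left(253461 + \left(\frac{150241}{132313} - \frac{73944}{116360}\right)\right) + \sqrt{195444} = \left(253461 + \left(\frac{150241}{132313} - \frac{9243}{14545}\right)\right) + 6 \sqrt{5429} = \left(253461 + \frac{962286286}{1924492585}\right) + 6 \sqrt{5429} = \frac{487784777372971}{1924492585} + 6 \sqrt{5429}$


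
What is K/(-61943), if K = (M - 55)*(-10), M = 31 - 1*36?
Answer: -600/61943 ≈ -0.0096863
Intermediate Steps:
M = -5 (M = 31 - 36 = -5)
K = 600 (K = (-5 - 55)*(-10) = -60*(-10) = 600)
K/(-61943) = 600/(-61943) = 600*(-1/61943) = -600/61943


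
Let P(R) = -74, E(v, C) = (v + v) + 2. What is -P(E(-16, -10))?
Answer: 74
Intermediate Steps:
E(v, C) = 2 + 2*v (E(v, C) = 2*v + 2 = 2 + 2*v)
-P(E(-16, -10)) = -1*(-74) = 74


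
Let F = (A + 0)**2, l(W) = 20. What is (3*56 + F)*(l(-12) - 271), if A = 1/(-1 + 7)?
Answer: -1518299/36 ≈ -42175.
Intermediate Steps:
A = 1/6 ≈ 0.16667
F = 1/36 (F = (1/6 + 0)**2 = (1/6)**2 = 1/36 ≈ 0.027778)
(3*56 + F)*(l(-12) - 271) = (3*56 + 1/36)*(20 - 271) = (168 + 1/36)*(-251) = (6049/36)*(-251) = -1518299/36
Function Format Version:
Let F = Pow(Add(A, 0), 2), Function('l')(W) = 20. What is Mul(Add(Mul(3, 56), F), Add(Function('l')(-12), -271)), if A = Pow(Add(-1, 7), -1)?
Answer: Rational(-1518299, 36) ≈ -42175.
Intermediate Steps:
A = Rational(1, 6) (A = Pow(6, -1) = Rational(1, 6) ≈ 0.16667)
F = Rational(1, 36) (F = Pow(Add(Rational(1, 6), 0), 2) = Pow(Rational(1, 6), 2) = Rational(1, 36) ≈ 0.027778)
Mul(Add(Mul(3, 56), F), Add(Function('l')(-12), -271)) = Mul(Add(Mul(3, 56), Rational(1, 36)), Add(20, -271)) = Mul(Add(168, Rational(1, 36)), -251) = Mul(Rational(6049, 36), -251) = Rational(-1518299, 36)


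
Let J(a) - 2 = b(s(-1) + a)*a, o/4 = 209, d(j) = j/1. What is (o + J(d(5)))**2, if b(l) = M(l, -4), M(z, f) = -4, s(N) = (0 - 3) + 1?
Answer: 669124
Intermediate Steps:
s(N) = -2 (s(N) = -3 + 1 = -2)
d(j) = j (d(j) = j*1 = j)
o = 836 (o = 4*209 = 836)
b(l) = -4
J(a) = 2 - 4*a
(o + J(d(5)))**2 = (836 + (2 - 4*5))**2 = (836 + (2 - 20))**2 = (836 - 18)**2 = 818**2 = 669124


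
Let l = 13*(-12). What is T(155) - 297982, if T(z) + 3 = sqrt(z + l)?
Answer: -297985 + I ≈ -2.9799e+5 + 1.0*I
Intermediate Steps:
l = -156
T(z) = -3 + sqrt(-156 + z) (T(z) = -3 + sqrt(z - 156) = -3 + sqrt(-156 + z))
T(155) - 297982 = (-3 + sqrt(-156 + 155)) - 297982 = (-3 + sqrt(-1)) - 297982 = (-3 + I) - 297982 = -297985 + I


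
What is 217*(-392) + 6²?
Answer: -85028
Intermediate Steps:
217*(-392) + 6² = -85064 + 36 = -85028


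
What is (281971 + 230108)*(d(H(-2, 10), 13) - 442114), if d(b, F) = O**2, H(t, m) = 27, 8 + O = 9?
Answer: -226396782927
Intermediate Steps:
O = 1 (O = -8 + 9 = 1)
d(b, F) = 1 (d(b, F) = 1**2 = 1)
(281971 + 230108)*(d(H(-2, 10), 13) - 442114) = (281971 + 230108)*(1 - 442114) = 512079*(-442113) = -226396782927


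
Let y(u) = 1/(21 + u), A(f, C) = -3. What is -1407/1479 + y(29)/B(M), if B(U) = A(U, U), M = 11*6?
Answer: -70843/73950 ≈ -0.95798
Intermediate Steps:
M = 66
B(U) = -3
-1407/1479 + y(29)/B(M) = -1407/1479 + 1/((21 + 29)*(-3)) = -1407*1/1479 - ⅓/50 = -469/493 + (1/50)*(-⅓) = -469/493 - 1/150 = -70843/73950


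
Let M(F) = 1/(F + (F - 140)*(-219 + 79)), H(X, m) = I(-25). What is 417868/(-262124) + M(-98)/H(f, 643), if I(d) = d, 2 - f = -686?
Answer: -86765132381/54426772050 ≈ -1.5942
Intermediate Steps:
f = 688 (f = 2 - 1*(-686) = 2 + 686 = 688)
H(X, m) = -25
M(F) = 1/(19600 - 139*F) (M(F) = 1/(F + (-140 + F)*(-140)) = 1/(F + (19600 - 140*F)) = 1/(19600 - 139*F))
417868/(-262124) + M(-98)/H(f, 643) = 417868/(-262124) - 1/(-19600 + 139*(-98))/(-25) = 417868*(-1/262124) - 1/(-19600 - 13622)*(-1/25) = -104467/65531 - 1/(-33222)*(-1/25) = -104467/65531 - 1*(-1/33222)*(-1/25) = -104467/65531 + (1/33222)*(-1/25) = -104467/65531 - 1/830550 = -86765132381/54426772050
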